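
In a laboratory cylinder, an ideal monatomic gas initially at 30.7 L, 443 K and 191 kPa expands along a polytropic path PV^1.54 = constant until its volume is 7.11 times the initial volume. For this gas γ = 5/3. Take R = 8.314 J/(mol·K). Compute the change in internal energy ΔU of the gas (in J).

-5750 J

n = P₁V₁/(RT₁) = 191×30.7/(8.314×443) = 1.59 mol.
Polytropic n=1.54: T₂ = T₁(V₁/V₂)^(n−1) = 443×(0.141)^0.54 = 154 K; P₂ = P₁(V₁/V₂)^n = 9.31 kPa.
For an ideal gas ΔU = nCvΔT with Cv = (3/2)R = 12.5 J/(mol·K).
ΔU = 1.59×12.5×(154−443) = -5750 J.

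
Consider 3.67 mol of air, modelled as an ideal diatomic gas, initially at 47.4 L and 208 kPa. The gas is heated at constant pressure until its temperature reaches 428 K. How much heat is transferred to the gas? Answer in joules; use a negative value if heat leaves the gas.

11200 J

T₁ = P₁V₁/(nR) = 208×47.4/(3.67×8.314) = 323 K.
Isobaric: P stays 208 kPa; V/T = const ⇒ T₂ = 428 K, V₂ = 62.8 L.
W = PΔV = 208×(62.8−47.4) kPa·L = 3200 J.
ΔU = nCvΔT = 3.67×20.8×(428−323) = 8000 J.
Q = ΔU + W = nCpΔT = 11200 J.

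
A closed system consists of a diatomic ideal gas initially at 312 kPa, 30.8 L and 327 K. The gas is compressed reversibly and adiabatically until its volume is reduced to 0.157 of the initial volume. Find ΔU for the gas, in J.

26400 J

n = P₁V₁/(RT₁) = 312×30.8/(8.314×327) = 3.53 mol.
Adiabatic: TV^(γ−1) = const ⇒ T₂ = 327×(6.37)^0.400 = 686 K; PV^γ = const ⇒ P₂ = 4170 kPa.
For an ideal gas ΔU = nCvΔT with Cv = (5/2)R = 20.8 J/(mol·K).
ΔU = 3.53×20.8×(686−327) = 26400 J.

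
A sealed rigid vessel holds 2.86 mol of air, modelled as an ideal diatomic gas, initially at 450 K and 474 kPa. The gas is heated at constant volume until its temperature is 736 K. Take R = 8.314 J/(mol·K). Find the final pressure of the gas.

775 kPa

V₁ = nRT₁/P₁ = 2.86×8.314×450/474 = 22.6 L.
Isochoric: V stays 22.6 L; P/T = const ⇒ T₂ = 736 K, P₂ = 775 kPa.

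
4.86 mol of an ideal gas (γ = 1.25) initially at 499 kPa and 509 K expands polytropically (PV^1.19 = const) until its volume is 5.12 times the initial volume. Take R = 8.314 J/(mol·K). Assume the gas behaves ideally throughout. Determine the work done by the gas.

28900 J

V₁ = nRT₁/P₁ = 4.86×8.314×509/499 = 41.2 L.
Polytropic n=1.19: T₂ = T₁(V₁/V₂)^(n−1) = 509×(0.195)^0.19 = 373 K; P₂ = P₁(V₁/V₂)^n = 71.5 kPa.
W = (P₁V₁−P₂V₂)/(n−1) = (499×41.2−71.5×211)/0.19 = 28900 J.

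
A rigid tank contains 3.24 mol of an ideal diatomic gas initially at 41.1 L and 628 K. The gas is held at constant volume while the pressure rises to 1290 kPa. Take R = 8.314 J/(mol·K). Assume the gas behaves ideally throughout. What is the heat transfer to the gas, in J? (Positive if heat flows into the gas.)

90300 J

P₁ = nRT₁/V₁ = 3.24×8.314×628/41.1 = 412 kPa.
Isochoric: V stays 41.1 L; P/T = const ⇒ T₂ = 1970 K, P₂ = 1290 kPa.
W = 0 (no volume change).
ΔU = nCvΔT = 3.24×20.8×(1970−628) = 90300 J.
Q = ΔU = 90300 J.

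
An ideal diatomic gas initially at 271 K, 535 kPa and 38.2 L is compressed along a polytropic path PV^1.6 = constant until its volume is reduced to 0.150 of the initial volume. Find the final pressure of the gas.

Polytropic n=1.6: T₂ = T₁(V₁/V₂)^(n−1) = 271×(6.67)^0.60 = 846 K; P₂ = P₁(V₁/V₂)^n = 11100 kPa.

11100 kPa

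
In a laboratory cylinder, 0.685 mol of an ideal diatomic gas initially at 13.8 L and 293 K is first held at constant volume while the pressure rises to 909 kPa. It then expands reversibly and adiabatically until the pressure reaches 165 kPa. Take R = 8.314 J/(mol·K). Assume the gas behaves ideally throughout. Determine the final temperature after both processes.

P₁ = nRT₁/V₁ = 0.685×8.314×293/13.8 = 121 kPa.
Step 1 — Isochoric: V stays 13.8 L; P/T = const ⇒ T₂ = 2200 K, P₂ = 909 kPa.
W = 0 (no volume change).
ΔU = nCvΔT = 0.685×20.8×(2200−293) = 27200 J.
Q = ΔU = 27200 J.
State after step 1: P = 909 kPa, V = 13.8 L, T = 2200 K.
Step 2 — Adiabatic: T₂/T₁ = (P₂/P₁)^((γ−1)/γ) ⇒ T₂ = 2200×(0.182)^0.286 = 1350 K; V₂ = 46.7 L.
ΔU = nCvΔT = 0.685×20.8×(1350−2200) = -12100 J.
Q = 0 for an adiabatic process, so W = −ΔU = 12100 J.
Net over both steps: W = 12100 J, Q = 27200 J, ΔU = 15100 J.

1350 K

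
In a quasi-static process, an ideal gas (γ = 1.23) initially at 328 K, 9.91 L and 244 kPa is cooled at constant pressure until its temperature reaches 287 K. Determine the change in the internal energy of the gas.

-1310 J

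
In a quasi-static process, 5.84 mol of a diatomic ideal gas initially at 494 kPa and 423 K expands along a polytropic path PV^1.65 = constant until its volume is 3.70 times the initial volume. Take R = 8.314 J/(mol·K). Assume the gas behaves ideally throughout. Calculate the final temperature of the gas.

V₁ = nRT₁/P₁ = 5.84×8.314×423/494 = 41.6 L.
Polytropic n=1.65: T₂ = T₁(V₁/V₂)^(n−1) = 423×(0.270)^0.65 = 181 K; P₂ = P₁(V₁/V₂)^n = 57.0 kPa.

181 K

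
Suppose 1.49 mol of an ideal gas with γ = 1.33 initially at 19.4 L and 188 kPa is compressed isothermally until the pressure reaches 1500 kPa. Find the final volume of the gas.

2.43 L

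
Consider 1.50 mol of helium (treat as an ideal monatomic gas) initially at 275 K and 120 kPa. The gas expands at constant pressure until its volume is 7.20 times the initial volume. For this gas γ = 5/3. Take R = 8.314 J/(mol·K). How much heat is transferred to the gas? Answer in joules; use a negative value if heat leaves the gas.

53200 J

V₁ = nRT₁/P₁ = 1.50×8.314×275/120 = 28.6 L.
Isobaric: P stays 120 kPa; V/T = const ⇒ T₂ = 1980 K, V₂ = 206 L.
W = PΔV = 120×(206−28.6) kPa·L = 21300 J.
ΔU = nCvΔT = 1.50×12.5×(1980−275) = 31900 J.
Q = ΔU + W = nCpΔT = 53200 J.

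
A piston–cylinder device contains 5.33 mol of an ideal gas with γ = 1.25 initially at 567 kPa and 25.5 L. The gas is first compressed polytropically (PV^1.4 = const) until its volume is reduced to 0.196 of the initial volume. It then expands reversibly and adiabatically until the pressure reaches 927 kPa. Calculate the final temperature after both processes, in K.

438 K

T₁ = P₁V₁/(nR) = 567×25.5/(5.33×8.314) = 326 K.
Step 1 — Polytropic n=1.4: T₂ = T₁(V₁/V₂)^(n−1) = 326×(5.10)^0.40 = 626 K; P₂ = P₁(V₁/V₂)^n = 5550 kPa.
W = (P₁V₁−P₂V₂)/(n−1) = (567×25.5−5550×5.00)/0.40 = -33200 J.
ΔU = nCvΔT = 5.33×33.3×(626−326) = 53200 J.
Q = ΔU + W = 19900 J.
State after step 1: P = 5550 kPa, V = 5.00 L, T = 626 K.
Step 2 — Adiabatic: T₂/T₁ = (P₂/P₁)^((γ−1)/γ) ⇒ T₂ = 626×(0.167)^0.200 = 438 K; V₂ = 20.9 L.
ΔU = nCvΔT = 5.33×33.3×(438−626) = -33400 J.
Q = 0 for an adiabatic process, so W = −ΔU = 33400 J.
Net over both steps: W = 176 J, Q = 19900 J, ΔU = 19800 J.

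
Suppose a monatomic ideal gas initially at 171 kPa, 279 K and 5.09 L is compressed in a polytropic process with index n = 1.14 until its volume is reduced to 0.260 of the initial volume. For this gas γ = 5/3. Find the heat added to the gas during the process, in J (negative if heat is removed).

-1020 J

n = P₁V₁/(RT₁) = 171×5.09/(8.314×279) = 0.375 mol.
Polytropic n=1.14: T₂ = T₁(V₁/V₂)^(n−1) = 279×(3.85)^0.14 = 337 K; P₂ = P₁(V₁/V₂)^n = 794 kPa.
W = (P₁V₁−P₂V₂)/(n−1) = (171×5.09−794×1.32)/0.14 = -1290 J.
ΔU = nCvΔT = 0.375×12.5×(337−279) = 271 J.
Q = ΔU + W = -1020 J.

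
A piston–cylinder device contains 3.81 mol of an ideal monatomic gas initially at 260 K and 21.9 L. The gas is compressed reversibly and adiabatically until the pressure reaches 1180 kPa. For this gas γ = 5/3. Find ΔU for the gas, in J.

P₁ = nRT₁/V₁ = 3.81×8.314×260/21.9 = 376 kPa.
Adiabatic: T₂/T₁ = (P₂/P₁)^((γ−1)/γ) ⇒ T₂ = 260×(3.14)^0.400 = 411 K; V₂ = 11.0 L.
For an ideal gas ΔU = nCvΔT with Cv = (3/2)R = 12.5 J/(mol·K).
ΔU = 3.81×12.5×(411−260) = 7160 J.

7160 J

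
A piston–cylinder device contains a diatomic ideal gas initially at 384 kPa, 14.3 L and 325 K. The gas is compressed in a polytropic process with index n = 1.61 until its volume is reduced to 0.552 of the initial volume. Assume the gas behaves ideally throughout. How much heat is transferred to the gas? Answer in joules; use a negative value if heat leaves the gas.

n = P₁V₁/(RT₁) = 384×14.3/(8.314×325) = 2.03 mol.
Polytropic n=1.61: T₂ = T₁(V₁/V₂)^(n−1) = 325×(1.81)^0.61 = 467 K; P₂ = P₁(V₁/V₂)^n = 1000 kPa.
W = (P₁V₁−P₂V₂)/(n−1) = (384×14.3−1000×7.89)/0.61 = -3930 J.
ΔU = nCvΔT = 2.03×20.8×(467−325) = 6000 J.
Q = ΔU + W = 2060 J.

2060 J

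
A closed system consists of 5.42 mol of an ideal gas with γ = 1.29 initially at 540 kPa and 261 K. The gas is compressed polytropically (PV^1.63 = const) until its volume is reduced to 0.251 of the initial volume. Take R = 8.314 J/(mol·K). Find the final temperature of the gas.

V₁ = nRT₁/P₁ = 5.42×8.314×261/540 = 21.8 L.
Polytropic n=1.63: T₂ = T₁(V₁/V₂)^(n−1) = 261×(3.98)^0.63 = 624 K; P₂ = P₁(V₁/V₂)^n = 5140 kPa.

624 K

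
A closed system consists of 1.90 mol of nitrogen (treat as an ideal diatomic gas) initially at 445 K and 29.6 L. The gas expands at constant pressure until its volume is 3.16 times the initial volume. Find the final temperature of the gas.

1410 K

P₁ = nRT₁/V₁ = 1.90×8.314×445/29.6 = 237 kPa.
Isobaric: P stays 237 kPa; V/T = const ⇒ T₂ = 1410 K, V₂ = 93.5 L.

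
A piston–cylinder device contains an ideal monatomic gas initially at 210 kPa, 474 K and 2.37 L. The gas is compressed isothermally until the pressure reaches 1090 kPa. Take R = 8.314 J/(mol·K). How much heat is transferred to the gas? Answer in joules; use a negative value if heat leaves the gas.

-820 J

n = P₁V₁/(RT₁) = 210×2.37/(8.314×474) = 0.126 mol.
Isothermal: T stays 474 K; PV = const ⇒ V₂ = 0.457 L, P₂ = 1090 kPa.
ΔU = 0 (ideal gas, T constant).
W = nRT ln(V₂/V₁) = 0.126×8.314×474×ln(0.193) = -820 J.
Q = ΔU + W = -820 J.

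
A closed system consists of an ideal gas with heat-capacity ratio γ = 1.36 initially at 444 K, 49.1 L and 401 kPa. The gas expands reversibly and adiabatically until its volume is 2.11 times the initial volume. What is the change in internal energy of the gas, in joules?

-12900 J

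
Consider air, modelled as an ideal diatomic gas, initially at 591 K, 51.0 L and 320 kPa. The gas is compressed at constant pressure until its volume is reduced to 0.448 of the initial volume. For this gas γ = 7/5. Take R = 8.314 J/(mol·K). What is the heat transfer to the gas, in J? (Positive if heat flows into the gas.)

-31500 J

n = P₁V₁/(RT₁) = 320×51.0/(8.314×591) = 3.32 mol.
Isobaric: P stays 320 kPa; V/T = const ⇒ T₂ = 265 K, V₂ = 22.8 L.
W = PΔV = 320×(22.8−51.0) kPa·L = -9010 J.
ΔU = nCvΔT = 3.32×20.8×(265−591) = -22500 J.
Q = ΔU + W = nCpΔT = -31500 J.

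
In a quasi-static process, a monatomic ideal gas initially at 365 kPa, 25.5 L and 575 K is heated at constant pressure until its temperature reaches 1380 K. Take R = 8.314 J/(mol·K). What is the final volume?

61.2 L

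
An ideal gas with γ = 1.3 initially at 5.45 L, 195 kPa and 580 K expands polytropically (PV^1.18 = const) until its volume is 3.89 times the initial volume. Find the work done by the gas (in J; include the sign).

1280 J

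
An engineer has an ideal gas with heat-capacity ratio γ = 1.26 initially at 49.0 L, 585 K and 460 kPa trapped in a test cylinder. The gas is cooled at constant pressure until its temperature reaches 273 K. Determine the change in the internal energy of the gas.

n = P₁V₁/(RT₁) = 460×49.0/(8.314×585) = 4.63 mol.
Isobaric: P stays 460 kPa; V/T = const ⇒ T₂ = 273 K, V₂ = 22.9 L.
For an ideal gas ΔU = nCvΔT with Cv = R/(γ−1) = 32.0 J/(mol·K).
ΔU = 4.63×32.0×(273−585) = -46200 J.

-46200 J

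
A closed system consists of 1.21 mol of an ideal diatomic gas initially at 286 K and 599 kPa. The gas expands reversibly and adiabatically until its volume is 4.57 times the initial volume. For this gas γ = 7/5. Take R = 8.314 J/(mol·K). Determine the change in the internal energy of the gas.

-3280 J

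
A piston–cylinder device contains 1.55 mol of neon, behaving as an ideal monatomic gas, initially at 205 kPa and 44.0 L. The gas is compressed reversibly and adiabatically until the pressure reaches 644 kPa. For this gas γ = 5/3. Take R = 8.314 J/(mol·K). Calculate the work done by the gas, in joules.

T₁ = P₁V₁/(nR) = 205×44.0/(1.55×8.314) = 700 K.
Adiabatic: T₂/T₁ = (P₂/P₁)^((γ−1)/γ) ⇒ T₂ = 700×(3.14)^0.400 = 1110 K; V₂ = 22.1 L.
ΔU = nCvΔT = 1.55×12.5×(1110−700) = 7860 J.
Q = 0 for an adiabatic process, so W = −ΔU = -7860 J.

-7860 J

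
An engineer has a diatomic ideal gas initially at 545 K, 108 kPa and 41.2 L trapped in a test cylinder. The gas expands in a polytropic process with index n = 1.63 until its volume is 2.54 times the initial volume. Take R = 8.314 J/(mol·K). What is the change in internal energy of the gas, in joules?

n = P₁V₁/(RT₁) = 108×41.2/(8.314×545) = 0.982 mol.
Polytropic n=1.63: T₂ = T₁(V₁/V₂)^(n−1) = 545×(0.394)^0.63 = 303 K; P₂ = P₁(V₁/V₂)^n = 23.6 kPa.
For an ideal gas ΔU = nCvΔT with Cv = (5/2)R = 20.8 J/(mol·K).
ΔU = 0.982×20.8×(303−545) = -4940 J.

-4940 J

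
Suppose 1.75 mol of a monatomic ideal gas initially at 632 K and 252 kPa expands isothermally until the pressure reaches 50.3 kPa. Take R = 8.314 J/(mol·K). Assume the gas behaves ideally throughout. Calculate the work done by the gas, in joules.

14800 J

V₁ = nRT₁/P₁ = 1.75×8.314×632/252 = 36.5 L.
Isothermal: T stays 632 K; PV = const ⇒ V₂ = 183 L, P₂ = 50.3 kPa.
W = nRT ln(V₂/V₁) = 1.75×8.314×632×ln(5.01) = 14800 J.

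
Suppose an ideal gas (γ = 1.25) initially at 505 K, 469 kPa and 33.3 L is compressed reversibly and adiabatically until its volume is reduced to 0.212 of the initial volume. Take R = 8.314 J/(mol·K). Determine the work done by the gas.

n = P₁V₁/(RT₁) = 469×33.3/(8.314×505) = 3.72 mol.
Adiabatic: TV^(γ−1) = const ⇒ T₂ = 505×(4.72)^0.250 = 744 K; PV^γ = const ⇒ P₂ = 3260 kPa.
ΔU = nCvΔT = 3.72×33.3×(744−505) = 29600 J.
Q = 0 for an adiabatic process, so W = −ΔU = -29600 J.

-29600 J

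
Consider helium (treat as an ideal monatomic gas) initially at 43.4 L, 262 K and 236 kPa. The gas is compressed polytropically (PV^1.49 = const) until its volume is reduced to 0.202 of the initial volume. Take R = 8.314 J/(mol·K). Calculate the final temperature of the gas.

574 K

Polytropic n=1.49: T₂ = T₁(V₁/V₂)^(n−1) = 262×(4.95)^0.49 = 574 K; P₂ = P₁(V₁/V₂)^n = 2560 kPa.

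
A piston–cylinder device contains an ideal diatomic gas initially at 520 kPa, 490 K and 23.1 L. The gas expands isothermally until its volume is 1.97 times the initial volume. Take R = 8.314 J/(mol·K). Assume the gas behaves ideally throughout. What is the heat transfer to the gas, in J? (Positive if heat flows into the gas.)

n = P₁V₁/(RT₁) = 520×23.1/(8.314×490) = 2.95 mol.
Isothermal: T stays 490 K; PV = const ⇒ V₂ = 45.5 L, P₂ = 264 kPa.
ΔU = 0 (ideal gas, T constant).
W = nRT ln(V₂/V₁) = 2.95×8.314×490×ln(1.97) = 8140 J.
Q = ΔU + W = 8140 J.

8140 J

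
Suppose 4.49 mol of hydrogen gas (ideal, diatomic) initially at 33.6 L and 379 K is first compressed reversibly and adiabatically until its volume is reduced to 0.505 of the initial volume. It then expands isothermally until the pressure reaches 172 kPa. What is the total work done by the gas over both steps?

23300 J

P₁ = nRT₁/V₁ = 4.49×8.314×379/33.6 = 421 kPa.
Step 1 — Adiabatic: TV^(γ−1) = const ⇒ T₂ = 379×(1.98)^0.400 = 498 K; PV^γ = const ⇒ P₂ = 1100 kPa.
ΔU = nCvΔT = 4.49×20.8×(498−379) = 11100 J.
Q = 0 for an adiabatic process, so W = −ΔU = -11100 J.
State after step 1: P = 1100 kPa, V = 17.0 L, T = 498 K.
Step 2 — Isothermal: T stays 498 K; PV = const ⇒ V₂ = 108 L, P₂ = 172 kPa.
ΔU = 0 (ideal gas, T constant).
W = nRT ln(V₂/V₁) = 4.49×8.314×498×ln(6.37) = 34400 J.
Q = ΔU + W = 34400 J.
Net over both steps: W = 23300 J, Q = 34400 J, ΔU = 11100 J.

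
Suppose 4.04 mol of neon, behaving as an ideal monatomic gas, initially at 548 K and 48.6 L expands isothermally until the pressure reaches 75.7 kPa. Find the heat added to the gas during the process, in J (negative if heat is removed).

P₁ = nRT₁/V₁ = 4.04×8.314×548/48.6 = 379 kPa.
Isothermal: T stays 548 K; PV = const ⇒ V₂ = 243 L, P₂ = 75.7 kPa.
ΔU = 0 (ideal gas, T constant).
W = nRT ln(V₂/V₁) = 4.04×8.314×548×ln(5.00) = 29600 J.
Q = ΔU + W = 29600 J.

29600 J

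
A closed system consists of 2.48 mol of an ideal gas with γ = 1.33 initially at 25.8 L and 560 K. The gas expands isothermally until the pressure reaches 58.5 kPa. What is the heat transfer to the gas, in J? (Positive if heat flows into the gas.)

P₁ = nRT₁/V₁ = 2.48×8.314×560/25.8 = 448 kPa.
Isothermal: T stays 560 K; PV = const ⇒ V₂ = 197 L, P₂ = 58.5 kPa.
ΔU = 0 (ideal gas, T constant).
W = nRT ln(V₂/V₁) = 2.48×8.314×560×ln(7.65) = 23500 J.
Q = ΔU + W = 23500 J.

23500 J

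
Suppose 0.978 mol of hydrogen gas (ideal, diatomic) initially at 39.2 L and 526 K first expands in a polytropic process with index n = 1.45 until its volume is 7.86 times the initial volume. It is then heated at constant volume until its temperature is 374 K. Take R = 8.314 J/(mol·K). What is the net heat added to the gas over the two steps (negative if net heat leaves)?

P₁ = nRT₁/V₁ = 0.978×8.314×526/39.2 = 109 kPa.
Step 1 — Polytropic n=1.45: T₂ = T₁(V₁/V₂)^(n−1) = 526×(0.127)^0.45 = 208 K; P₂ = P₁(V₁/V₂)^n = 5.49 kPa.
W = (P₁V₁−P₂V₂)/(n−1) = (109×39.2−5.49×308)/0.45 = 5750 J.
ΔU = nCvΔT = 0.978×20.8×(208−526) = -6460 J.
Q = ΔU + W = -718 J.
State after step 1: P = 5.49 kPa, V = 308 L, T = 208 K.
Step 2 — Isochoric: V stays 308 L; P/T = const ⇒ T₂ = 374 K, P₂ = 9.87 kPa.
W = 0 (no volume change).
ΔU = nCvΔT = 0.978×20.8×(374−208) = 3370 J.
Q = ΔU = 3370 J.
Net over both steps: W = 5750 J, Q = 2660 J, ΔU = -3090 J.

2660 J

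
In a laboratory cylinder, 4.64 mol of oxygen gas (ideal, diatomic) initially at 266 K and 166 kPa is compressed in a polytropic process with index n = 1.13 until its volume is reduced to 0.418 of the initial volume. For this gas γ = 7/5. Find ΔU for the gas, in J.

V₁ = nRT₁/P₁ = 4.64×8.314×266/166 = 61.8 L.
Polytropic n=1.13: T₂ = T₁(V₁/V₂)^(n−1) = 266×(2.39)^0.13 = 298 K; P₂ = P₁(V₁/V₂)^n = 445 kPa.
For an ideal gas ΔU = nCvΔT with Cv = (5/2)R = 20.8 J/(mol·K).
ΔU = 4.64×20.8×(298−266) = 3080 J.

3080 J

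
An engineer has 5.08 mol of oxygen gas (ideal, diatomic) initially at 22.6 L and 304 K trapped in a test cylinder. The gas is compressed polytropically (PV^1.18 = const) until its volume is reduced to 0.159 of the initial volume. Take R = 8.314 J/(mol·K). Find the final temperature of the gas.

423 K

P₁ = nRT₁/V₁ = 5.08×8.314×304/22.6 = 568 kPa.
Polytropic n=1.18: T₂ = T₁(V₁/V₂)^(n−1) = 304×(6.29)^0.18 = 423 K; P₂ = P₁(V₁/V₂)^n = 4970 kPa.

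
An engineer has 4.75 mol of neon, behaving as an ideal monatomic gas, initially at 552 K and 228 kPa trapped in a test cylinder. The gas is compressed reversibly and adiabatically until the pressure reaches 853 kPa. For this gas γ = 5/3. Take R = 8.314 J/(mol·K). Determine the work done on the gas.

22700 J

V₁ = nRT₁/P₁ = 4.75×8.314×552/228 = 95.6 L.
Adiabatic: T₂/T₁ = (P₂/P₁)^((γ−1)/γ) ⇒ T₂ = 552×(3.74)^0.400 = 936 K; V₂ = 43.3 L.
ΔU = nCvΔT = 4.75×12.5×(936−552) = 22700 J.
Q = 0 for an adiabatic process, so W = −ΔU = -22700 J.
Work done on the gas = −W_by = 22700 J.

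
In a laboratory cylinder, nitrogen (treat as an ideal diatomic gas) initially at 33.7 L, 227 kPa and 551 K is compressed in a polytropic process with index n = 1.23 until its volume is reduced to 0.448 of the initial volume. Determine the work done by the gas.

-6750 J

n = P₁V₁/(RT₁) = 227×33.7/(8.314×551) = 1.67 mol.
Polytropic n=1.23: T₂ = T₁(V₁/V₂)^(n−1) = 551×(2.23)^0.23 = 663 K; P₂ = P₁(V₁/V₂)^n = 609 kPa.
W = (P₁V₁−P₂V₂)/(n−1) = (227×33.7−609×15.1)/0.23 = -6750 J.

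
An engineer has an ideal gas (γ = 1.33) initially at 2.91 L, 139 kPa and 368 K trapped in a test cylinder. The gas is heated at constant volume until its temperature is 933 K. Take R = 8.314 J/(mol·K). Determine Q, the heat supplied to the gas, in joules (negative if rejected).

n = P₁V₁/(RT₁) = 139×2.91/(8.314×368) = 0.132 mol.
Isochoric: V stays 2.91 L; P/T = const ⇒ T₂ = 933 K, P₂ = 352 kPa.
W = 0 (no volume change).
ΔU = nCvΔT = 0.132×25.2×(933−368) = 1880 J.
Q = ΔU = 1880 J.

1880 J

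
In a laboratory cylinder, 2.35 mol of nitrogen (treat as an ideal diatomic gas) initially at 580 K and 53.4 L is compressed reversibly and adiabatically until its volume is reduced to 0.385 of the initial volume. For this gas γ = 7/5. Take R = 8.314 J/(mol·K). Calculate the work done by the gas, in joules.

-13200 J

P₁ = nRT₁/V₁ = 2.35×8.314×580/53.4 = 212 kPa.
Adiabatic: TV^(γ−1) = const ⇒ T₂ = 580×(2.60)^0.400 = 850 K; PV^γ = const ⇒ P₂ = 807 kPa.
ΔU = nCvΔT = 2.35×20.8×(850−580) = 13200 J.
Q = 0 for an adiabatic process, so W = −ΔU = -13200 J.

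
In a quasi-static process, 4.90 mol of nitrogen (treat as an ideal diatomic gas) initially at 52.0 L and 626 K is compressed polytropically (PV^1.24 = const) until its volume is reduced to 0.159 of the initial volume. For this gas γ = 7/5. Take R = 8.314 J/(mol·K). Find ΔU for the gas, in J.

35400 J

P₁ = nRT₁/V₁ = 4.90×8.314×626/52.0 = 490 kPa.
Polytropic n=1.24: T₂ = T₁(V₁/V₂)^(n−1) = 626×(6.29)^0.24 = 973 K; P₂ = P₁(V₁/V₂)^n = 4800 kPa.
For an ideal gas ΔU = nCvΔT with Cv = (5/2)R = 20.8 J/(mol·K).
ΔU = 4.90×20.8×(973−626) = 35400 J.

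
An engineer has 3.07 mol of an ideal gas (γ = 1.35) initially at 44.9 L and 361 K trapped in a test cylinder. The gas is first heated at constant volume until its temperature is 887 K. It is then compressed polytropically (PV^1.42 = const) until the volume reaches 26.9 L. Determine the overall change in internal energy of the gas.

53900 J

P₁ = nRT₁/V₁ = 3.07×8.314×361/44.9 = 205 kPa.
Step 1 — Isochoric: V stays 44.9 L; P/T = const ⇒ T₂ = 887 K, P₂ = 504 kPa.
W = 0 (no volume change).
ΔU = nCvΔT = 3.07×23.8×(887−361) = 38400 J.
Q = ΔU = 38400 J.
State after step 1: P = 504 kPa, V = 44.9 L, T = 887 K.
Step 2 — Polytropic n=1.42: T₂ = T₁(V₁/V₂)^(n−1) = 887×(1.67)^0.42 = 1100 K; P₂ = P₁(V₁/V₂)^n = 1040 kPa.
W = (P₁V₁−P₂V₂)/(n−1) = (504×44.9−1040×26.9)/0.42 = -12900 J.
ΔU = nCvΔT = 3.07×23.8×(1100−887) = 15500 J.
Q = ΔU + W = 2590 J.
Net over both steps: W = -12900 J, Q = 40900 J, ΔU = 53900 J.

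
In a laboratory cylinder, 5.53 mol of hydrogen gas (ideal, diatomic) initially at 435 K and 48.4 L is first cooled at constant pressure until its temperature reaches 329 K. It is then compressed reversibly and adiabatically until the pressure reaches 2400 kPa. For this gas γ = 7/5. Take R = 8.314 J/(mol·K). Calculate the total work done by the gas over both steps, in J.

-29600 J

P₁ = nRT₁/V₁ = 5.53×8.314×435/48.4 = 413 kPa.
Step 1 — Isobaric: P stays 413 kPa; V/T = const ⇒ T₂ = 329 K, V₂ = 36.6 L.
W = PΔV = 413×(36.6−48.4) kPa·L = -4870 J.
ΔU = nCvΔT = 5.53×20.8×(329−435) = -12200 J.
Q = ΔU + W = nCpΔT = -17100 J.
State after step 1: P = 413 kPa, V = 36.6 L, T = 329 K.
Step 2 — Adiabatic: T₂/T₁ = (P₂/P₁)^((γ−1)/γ) ⇒ T₂ = 329×(5.81)^0.286 = 544 K; V₂ = 10.4 L.
ΔU = nCvΔT = 5.53×20.8×(544−329) = 24700 J.
Q = 0 for an adiabatic process, so W = −ΔU = -24700 J.
Net over both steps: W = -29600 J, Q = -17100 J, ΔU = 12500 J.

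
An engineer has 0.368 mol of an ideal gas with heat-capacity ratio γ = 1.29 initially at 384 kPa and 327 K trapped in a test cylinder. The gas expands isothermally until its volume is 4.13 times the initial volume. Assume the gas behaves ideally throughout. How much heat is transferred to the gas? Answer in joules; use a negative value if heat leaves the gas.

1420 J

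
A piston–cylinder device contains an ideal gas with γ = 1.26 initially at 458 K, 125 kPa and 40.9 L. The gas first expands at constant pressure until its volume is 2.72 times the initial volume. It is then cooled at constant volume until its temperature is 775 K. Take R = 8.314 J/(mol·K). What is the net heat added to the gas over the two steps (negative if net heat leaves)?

n = P₁V₁/(RT₁) = 125×40.9/(8.314×458) = 1.34 mol.
Step 1 — Isobaric: P stays 125 kPa; V/T = const ⇒ T₂ = 1250 K, V₂ = 111 L.
W = PΔV = 125×(111−40.9) kPa·L = 8790 J.
ΔU = nCvΔT = 1.34×32.0×(1250−458) = 33800 J.
Q = ΔU + W = nCpΔT = 42600 J.
State after step 1: P = 125 kPa, V = 111 L, T = 1250 K.
Step 2 — Isochoric: V stays 111 L; P/T = const ⇒ T₂ = 775 K, P₂ = 77.8 kPa.
W = 0 (no volume change).
ΔU = nCvΔT = 1.34×32.0×(775−1250) = -20200 J.
Q = ΔU = -20200 J.
Net over both steps: W = 8790 J, Q = 22400 J, ΔU = 13600 J.

22400 J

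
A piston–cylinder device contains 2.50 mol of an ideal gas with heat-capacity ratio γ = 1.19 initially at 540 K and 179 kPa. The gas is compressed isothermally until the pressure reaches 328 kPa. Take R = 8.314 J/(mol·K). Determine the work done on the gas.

6800 J

V₁ = nRT₁/P₁ = 2.50×8.314×540/179 = 62.7 L.
Isothermal: T stays 540 K; PV = const ⇒ V₂ = 34.2 L, P₂ = 328 kPa.
W = nRT ln(V₂/V₁) = 2.50×8.314×540×ln(0.546) = -6800 J.
Work done on the gas = −W_by = 6800 J.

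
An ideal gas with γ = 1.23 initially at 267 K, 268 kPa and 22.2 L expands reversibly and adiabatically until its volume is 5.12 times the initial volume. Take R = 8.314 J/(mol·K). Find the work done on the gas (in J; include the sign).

n = P₁V₁/(RT₁) = 268×22.2/(8.314×267) = 2.68 mol.
Adiabatic: TV^(γ−1) = const ⇒ T₂ = 267×(0.195)^0.230 = 183 K; PV^γ = const ⇒ P₂ = 36.0 kPa.
ΔU = nCvΔT = 2.68×36.1×(183−267) = -8100 J.
Q = 0 for an adiabatic process, so W = −ΔU = 8100 J.
Work done on the gas = −W_by = -8100 J.

-8100 J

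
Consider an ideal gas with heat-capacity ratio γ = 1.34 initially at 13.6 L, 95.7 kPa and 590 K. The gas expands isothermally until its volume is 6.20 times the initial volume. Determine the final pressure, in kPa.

Isothermal: T stays 590 K; PV = const ⇒ V₂ = 84.3 L, P₂ = 15.4 kPa.

15.4 kPa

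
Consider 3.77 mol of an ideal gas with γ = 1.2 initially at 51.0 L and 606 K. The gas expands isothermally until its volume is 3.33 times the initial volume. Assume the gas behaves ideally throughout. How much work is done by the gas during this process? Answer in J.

P₁ = nRT₁/V₁ = 3.77×8.314×606/51.0 = 372 kPa.
Isothermal: T stays 606 K; PV = const ⇒ V₂ = 170 L, P₂ = 112 kPa.
W = nRT ln(V₂/V₁) = 3.77×8.314×606×ln(3.33) = 22800 J.

22800 J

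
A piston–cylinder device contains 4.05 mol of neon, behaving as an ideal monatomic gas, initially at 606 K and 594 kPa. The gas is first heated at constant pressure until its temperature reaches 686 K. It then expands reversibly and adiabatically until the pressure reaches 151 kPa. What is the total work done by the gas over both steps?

17300 J

V₁ = nRT₁/P₁ = 4.05×8.314×606/594 = 34.4 L.
Step 1 — Isobaric: P stays 594 kPa; V/T = const ⇒ T₂ = 686 K, V₂ = 38.9 L.
W = PΔV = 594×(38.9−34.4) kPa·L = 2690 J.
ΔU = nCvΔT = 4.05×12.5×(686−606) = 4040 J.
Q = ΔU + W = nCpΔT = 6730 J.
State after step 1: P = 594 kPa, V = 38.9 L, T = 686 K.
Step 2 — Adiabatic: T₂/T₁ = (P₂/P₁)^((γ−1)/γ) ⇒ T₂ = 686×(0.254)^0.400 = 397 K; V₂ = 88.4 L.
ΔU = nCvΔT = 4.05×12.5×(397−686) = -14600 J.
Q = 0 for an adiabatic process, so W = −ΔU = 14600 J.
Net over both steps: W = 17300 J, Q = 6730 J, ΔU = -10600 J.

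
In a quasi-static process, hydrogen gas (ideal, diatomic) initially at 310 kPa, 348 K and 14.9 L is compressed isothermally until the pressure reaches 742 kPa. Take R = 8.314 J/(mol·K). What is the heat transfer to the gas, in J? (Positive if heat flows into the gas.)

-4030 J

n = P₁V₁/(RT₁) = 310×14.9/(8.314×348) = 1.60 mol.
Isothermal: T stays 348 K; PV = const ⇒ V₂ = 6.23 L, P₂ = 742 kPa.
ΔU = 0 (ideal gas, T constant).
W = nRT ln(V₂/V₁) = 1.60×8.314×348×ln(0.418) = -4030 J.
Q = ΔU + W = -4030 J.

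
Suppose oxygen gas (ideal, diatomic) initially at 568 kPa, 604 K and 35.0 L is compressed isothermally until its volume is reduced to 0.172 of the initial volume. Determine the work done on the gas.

n = P₁V₁/(RT₁) = 568×35.0/(8.314×604) = 3.96 mol.
Isothermal: T stays 604 K; PV = const ⇒ V₂ = 6.02 L, P₂ = 3300 kPa.
W = nRT ln(V₂/V₁) = 3.96×8.314×604×ln(0.172) = -35000 J.
Work done on the gas = −W_by = 35000 J.

35000 J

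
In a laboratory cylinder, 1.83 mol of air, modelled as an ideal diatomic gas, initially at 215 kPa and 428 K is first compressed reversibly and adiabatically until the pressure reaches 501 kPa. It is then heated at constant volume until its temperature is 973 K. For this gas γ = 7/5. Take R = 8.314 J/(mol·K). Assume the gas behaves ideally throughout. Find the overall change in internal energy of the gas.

V₁ = nRT₁/P₁ = 1.83×8.314×428/215 = 30.3 L.
Step 1 — Adiabatic: T₂/T₁ = (P₂/P₁)^((γ−1)/γ) ⇒ T₂ = 428×(2.33)^0.286 = 545 K; V₂ = 16.6 L.
ΔU = nCvΔT = 1.83×20.8×(545−428) = 4450 J.
Q = 0 for an adiabatic process, so W = −ΔU = -4450 J.
State after step 1: P = 501 kPa, V = 16.6 L, T = 545 K.
Step 2 — Isochoric: V stays 16.6 L; P/T = const ⇒ T₂ = 973 K, P₂ = 894 kPa.
W = 0 (no volume change).
ΔU = nCvΔT = 1.83×20.8×(973−545) = 16300 J.
Q = ΔU = 16300 J.
Net over both steps: W = -4450 J, Q = 16300 J, ΔU = 20700 J.

20700 J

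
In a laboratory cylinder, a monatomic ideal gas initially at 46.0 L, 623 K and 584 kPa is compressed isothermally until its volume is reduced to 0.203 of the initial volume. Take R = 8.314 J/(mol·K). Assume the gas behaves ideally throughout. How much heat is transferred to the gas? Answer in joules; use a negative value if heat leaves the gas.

-42800 J

n = P₁V₁/(RT₁) = 584×46.0/(8.314×623) = 5.19 mol.
Isothermal: T stays 623 K; PV = const ⇒ V₂ = 9.34 L, P₂ = 2880 kPa.
ΔU = 0 (ideal gas, T constant).
W = nRT ln(V₂/V₁) = 5.19×8.314×623×ln(0.203) = -42800 J.
Q = ΔU + W = -42800 J.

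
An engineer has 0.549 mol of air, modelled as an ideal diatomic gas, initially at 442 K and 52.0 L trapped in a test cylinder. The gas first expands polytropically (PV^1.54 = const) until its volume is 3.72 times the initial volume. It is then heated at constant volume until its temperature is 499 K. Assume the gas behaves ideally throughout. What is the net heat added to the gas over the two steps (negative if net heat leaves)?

2550 J

P₁ = nRT₁/V₁ = 0.549×8.314×442/52.0 = 38.8 kPa.
Step 1 — Polytropic n=1.54: T₂ = T₁(V₁/V₂)^(n−1) = 442×(0.269)^0.54 = 217 K; P₂ = P₁(V₁/V₂)^n = 5.13 kPa.
W = (P₁V₁−P₂V₂)/(n−1) = (38.8×52.0−5.13×193)/0.54 = 1900 J.
ΔU = nCvΔT = 0.549×20.8×(217−442) = -2560 J.
Q = ΔU + W = -664 J.
State after step 1: P = 5.13 kPa, V = 193 L, T = 217 K.
Step 2 — Isochoric: V stays 193 L; P/T = const ⇒ T₂ = 499 K, P₂ = 11.8 kPa.
W = 0 (no volume change).
ΔU = nCvΔT = 0.549×20.8×(499−217) = 3210 J.
Q = ΔU = 3210 J.
Net over both steps: W = 1900 J, Q = 2550 J, ΔU = 650 J.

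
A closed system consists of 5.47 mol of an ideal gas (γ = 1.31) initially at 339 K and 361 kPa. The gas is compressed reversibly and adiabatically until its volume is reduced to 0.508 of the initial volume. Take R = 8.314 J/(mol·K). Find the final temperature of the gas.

418 K

V₁ = nRT₁/P₁ = 5.47×8.314×339/361 = 42.7 L.
Adiabatic: TV^(γ−1) = const ⇒ T₂ = 339×(1.97)^0.310 = 418 K; PV^γ = const ⇒ P₂ = 877 kPa.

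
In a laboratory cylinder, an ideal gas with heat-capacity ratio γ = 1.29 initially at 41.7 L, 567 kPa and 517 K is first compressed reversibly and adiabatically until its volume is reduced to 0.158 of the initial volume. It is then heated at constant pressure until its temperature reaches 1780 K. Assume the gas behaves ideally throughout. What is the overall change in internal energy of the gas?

199000 J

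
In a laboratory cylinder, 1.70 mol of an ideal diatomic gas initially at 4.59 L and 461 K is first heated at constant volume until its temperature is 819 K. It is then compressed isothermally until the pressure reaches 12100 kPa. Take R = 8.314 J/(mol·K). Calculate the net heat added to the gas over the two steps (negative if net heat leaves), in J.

P₁ = nRT₁/V₁ = 1.70×8.314×461/4.59 = 1420 kPa.
Step 1 — Isochoric: V stays 4.59 L; P/T = const ⇒ T₂ = 819 K, P₂ = 2520 kPa.
W = 0 (no volume change).
ΔU = nCvΔT = 1.70×20.8×(819−461) = 12600 J.
Q = ΔU = 12600 J.
State after step 1: P = 2520 kPa, V = 4.59 L, T = 819 K.
Step 2 — Isothermal: T stays 819 K; PV = const ⇒ V₂ = 0.957 L, P₂ = 12100 kPa.
ΔU = 0 (ideal gas, T constant).
W = nRT ln(V₂/V₁) = 1.70×8.314×819×ln(0.208) = -18200 J.
Q = ΔU + W = -18200 J.
Net over both steps: W = -18200 J, Q = -5500 J, ΔU = 12600 J.

-5500 J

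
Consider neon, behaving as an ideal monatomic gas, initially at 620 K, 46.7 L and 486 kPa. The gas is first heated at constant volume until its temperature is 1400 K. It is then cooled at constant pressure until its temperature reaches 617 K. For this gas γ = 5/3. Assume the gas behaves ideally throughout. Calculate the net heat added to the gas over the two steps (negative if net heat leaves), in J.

n = P₁V₁/(RT₁) = 486×46.7/(8.314×620) = 4.40 mol.
Step 1 — Isochoric: V stays 46.7 L; P/T = const ⇒ T₂ = 1400 K, P₂ = 1100 kPa.
W = 0 (no volume change).
ΔU = nCvΔT = 4.40×12.5×(1400−620) = 42800 J.
Q = ΔU = 42800 J.
State after step 1: P = 1100 kPa, V = 46.7 L, T = 1400 K.
Step 2 — Isobaric: P stays 1100 kPa; V/T = const ⇒ T₂ = 617 K, V₂ = 20.6 L.
W = PΔV = 1100×(20.6−46.7) kPa·L = -28700 J.
ΔU = nCvΔT = 4.40×12.5×(617−1400) = -43000 J.
Q = ΔU + W = nCpΔT = -71700 J.
Net over both steps: W = -28700 J, Q = -28800 J, ΔU = -165 J.

-28800 J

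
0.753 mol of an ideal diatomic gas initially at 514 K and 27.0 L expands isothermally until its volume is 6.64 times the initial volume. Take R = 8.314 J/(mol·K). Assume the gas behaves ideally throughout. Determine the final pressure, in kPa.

P₁ = nRT₁/V₁ = 0.753×8.314×514/27.0 = 119 kPa.
Isothermal: T stays 514 K; PV = const ⇒ V₂ = 179 L, P₂ = 17.9 kPa.

17.9 kPa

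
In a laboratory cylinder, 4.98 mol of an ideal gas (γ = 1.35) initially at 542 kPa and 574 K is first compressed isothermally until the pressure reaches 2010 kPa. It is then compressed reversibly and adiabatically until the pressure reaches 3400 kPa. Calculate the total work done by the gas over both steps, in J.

V₁ = nRT₁/P₁ = 4.98×8.314×574/542 = 43.8 L.
Step 1 — Isothermal: T stays 574 K; PV = const ⇒ V₂ = 11.8 L, P₂ = 2010 kPa.
ΔU = 0 (ideal gas, T constant).
W = nRT ln(V₂/V₁) = 4.98×8.314×574×ln(0.270) = -31100 J.
Q = ΔU + W = -31100 J.
State after step 1: P = 2010 kPa, V = 11.8 L, T = 574 K.
Step 2 — Adiabatic: T₂/T₁ = (P₂/P₁)^((γ−1)/γ) ⇒ T₂ = 574×(1.69)^0.259 = 658 K; V₂ = 8.01 L.
ΔU = nCvΔT = 4.98×23.8×(658−574) = 9910 J.
Q = 0 for an adiabatic process, so W = −ΔU = -9910 J.
Net over both steps: W = -41100 J, Q = -31100 J, ΔU = 9910 J.

-41100 J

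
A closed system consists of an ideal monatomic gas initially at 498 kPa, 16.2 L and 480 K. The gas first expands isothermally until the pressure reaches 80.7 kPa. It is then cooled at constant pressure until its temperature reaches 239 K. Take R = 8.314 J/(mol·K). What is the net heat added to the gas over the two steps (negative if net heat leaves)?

4560 J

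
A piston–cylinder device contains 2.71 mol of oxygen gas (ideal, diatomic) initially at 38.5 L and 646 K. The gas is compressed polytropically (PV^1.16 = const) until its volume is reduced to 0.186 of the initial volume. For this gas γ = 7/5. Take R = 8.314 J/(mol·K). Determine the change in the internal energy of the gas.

P₁ = nRT₁/V₁ = 2.71×8.314×646/38.5 = 378 kPa.
Polytropic n=1.16: T₂ = T₁(V₁/V₂)^(n−1) = 646×(5.38)^0.16 = 845 K; P₂ = P₁(V₁/V₂)^n = 2660 kPa.
For an ideal gas ΔU = nCvΔT with Cv = (5/2)R = 20.8 J/(mol·K).
ΔU = 2.71×20.8×(845−646) = 11200 J.

11200 J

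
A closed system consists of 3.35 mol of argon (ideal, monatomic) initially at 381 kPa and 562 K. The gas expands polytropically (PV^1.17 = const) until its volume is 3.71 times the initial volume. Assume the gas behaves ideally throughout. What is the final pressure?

V₁ = nRT₁/P₁ = 3.35×8.314×562/381 = 41.1 L.
Polytropic n=1.17: T₂ = T₁(V₁/V₂)^(n−1) = 562×(0.270)^0.17 = 450 K; P₂ = P₁(V₁/V₂)^n = 82.2 kPa.

82.2 kPa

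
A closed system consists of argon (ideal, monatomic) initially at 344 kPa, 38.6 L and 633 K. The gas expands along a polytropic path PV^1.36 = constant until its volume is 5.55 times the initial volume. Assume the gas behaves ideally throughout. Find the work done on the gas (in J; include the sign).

-17000 J

n = P₁V₁/(RT₁) = 344×38.6/(8.314×633) = 2.52 mol.
Polytropic n=1.36: T₂ = T₁(V₁/V₂)^(n−1) = 633×(0.180)^0.36 = 342 K; P₂ = P₁(V₁/V₂)^n = 33.4 kPa.
W = (P₁V₁−P₂V₂)/(n−1) = (344×38.6−33.4×214)/0.36 = 17000 J.
Work done on the gas = −W_by = -17000 J.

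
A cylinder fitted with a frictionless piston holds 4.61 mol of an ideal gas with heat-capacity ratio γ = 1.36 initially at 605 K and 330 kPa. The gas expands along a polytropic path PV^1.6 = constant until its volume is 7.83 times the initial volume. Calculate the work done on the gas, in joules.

V₁ = nRT₁/P₁ = 4.61×8.314×605/330 = 70.3 L.
Polytropic n=1.6: T₂ = T₁(V₁/V₂)^(n−1) = 605×(0.128)^0.60 = 176 K; P₂ = P₁(V₁/V₂)^n = 12.3 kPa.
W = (P₁V₁−P₂V₂)/(n−1) = (330×70.3−12.3×550)/0.60 = 27400 J.
Work done on the gas = −W_by = -27400 J.

-27400 J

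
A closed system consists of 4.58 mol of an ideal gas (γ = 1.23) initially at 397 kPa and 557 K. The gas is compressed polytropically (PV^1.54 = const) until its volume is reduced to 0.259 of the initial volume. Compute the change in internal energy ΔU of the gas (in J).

99000 J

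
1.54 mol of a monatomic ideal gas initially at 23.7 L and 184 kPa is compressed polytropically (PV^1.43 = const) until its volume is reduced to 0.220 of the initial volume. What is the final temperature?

653 K

T₁ = P₁V₁/(nR) = 184×23.7/(1.54×8.314) = 341 K.
Polytropic n=1.43: T₂ = T₁(V₁/V₂)^(n−1) = 341×(4.55)^0.43 = 653 K; P₂ = P₁(V₁/V₂)^n = 1600 kPa.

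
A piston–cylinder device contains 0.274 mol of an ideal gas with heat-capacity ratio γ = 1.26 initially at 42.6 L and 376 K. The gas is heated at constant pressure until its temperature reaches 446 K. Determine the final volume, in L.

50.5 L

P₁ = nRT₁/V₁ = 0.274×8.314×376/42.6 = 20.1 kPa.
Isobaric: P stays 20.1 kPa; V/T = const ⇒ T₂ = 446 K, V₂ = 50.5 L.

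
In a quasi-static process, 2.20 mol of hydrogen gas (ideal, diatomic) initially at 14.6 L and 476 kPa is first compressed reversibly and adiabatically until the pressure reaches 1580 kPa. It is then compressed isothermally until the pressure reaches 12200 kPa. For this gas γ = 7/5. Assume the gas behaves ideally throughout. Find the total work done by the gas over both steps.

-27100 J

T₁ = P₁V₁/(nR) = 476×14.6/(2.20×8.314) = 380 K.
Step 1 — Adiabatic: T₂/T₁ = (P₂/P₁)^((γ−1)/γ) ⇒ T₂ = 380×(3.32)^0.286 = 535 K; V₂ = 6.20 L.
ΔU = nCvΔT = 2.20×20.8×(535−380) = 7100 J.
Q = 0 for an adiabatic process, so W = −ΔU = -7100 J.
State after step 1: P = 1580 kPa, V = 6.20 L, T = 535 K.
Step 2 — Isothermal: T stays 535 K; PV = const ⇒ V₂ = 0.803 L, P₂ = 12200 kPa.
ΔU = 0 (ideal gas, T constant).
W = nRT ln(V₂/V₁) = 2.20×8.314×535×ln(0.130) = -20000 J.
Q = ΔU + W = -20000 J.
Net over both steps: W = -27100 J, Q = -20000 J, ΔU = 7100 J.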